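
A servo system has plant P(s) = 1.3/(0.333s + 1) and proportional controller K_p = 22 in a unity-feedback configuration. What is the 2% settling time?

T_s ≈ 0.045 s

Closed loop: T(s) = K_p·P/(1+K_p·P) = 28.6/(0.333s + 1 + 28.6), with pole at s = −(1 + 28.6)/0.333 = −88.89.
τ = 1/88.89 = 0.01125 s, so 2% settling time ≈ 4τ = 0.045 s.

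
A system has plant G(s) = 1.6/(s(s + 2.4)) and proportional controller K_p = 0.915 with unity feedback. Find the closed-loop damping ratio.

ζ = 0.992

The closed-loop denominator is s(s+2.4) + 0.915·1.6 = s² + 2.4s + 1.464.
Matching s² + 2ζω_n s + ω_n²: ω_n = √1.464 = 1.21 rad/s and 2ζω_n = 2.4, so ζ = 2.4/(2·1.21) = 0.992.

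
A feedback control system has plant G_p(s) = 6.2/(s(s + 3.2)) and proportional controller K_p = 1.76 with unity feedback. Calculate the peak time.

Closed-loop characteristic equation: s² + 3.2s + 10.91 = 0, so ω_n = 3.303 rad/s and ζ = 3.2/(2·3.303) = 0.4844.
Damped frequency ω_d = ω_n√(1−ζ²) = 2.89 rad/s, so peak time T_p = π/ω_d = 1.09 s.

T_p = 1.09 s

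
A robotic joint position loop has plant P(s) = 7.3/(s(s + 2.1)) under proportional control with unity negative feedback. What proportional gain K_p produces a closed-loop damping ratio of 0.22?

Closed-loop characteristic equation: s² + 2.1s + K_p·7.3 = 0.
So ω_n = √(7.3K_p) and 2ζω_n = 2.1, giving ζ = 2.1/(2√(7.3K_p)).
Setting ζ = 0.22: √(7.3K_p) = 2.1/(2·0.22) = 4.773, so K_p = 22.78/7.3 = 3.12.

K_p = 3.12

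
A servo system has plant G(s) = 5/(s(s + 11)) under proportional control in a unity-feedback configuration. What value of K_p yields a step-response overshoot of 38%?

K_p = 69.8

From %OS = 100·exp(−πζ/√(1−ζ²)) = 38%, ζ = −ln(0.38)/√(π²+ln²(0.38)) = 0.2943.
Characteristic equation s² + 11s + 5K_p = 0 gives ζ = 11/(2√(5K_p)).
Setting ζ = 0.2943: √(5K_p) = 11/(2·0.2943) = 18.69, so K_p = 349.1/5 = 69.8.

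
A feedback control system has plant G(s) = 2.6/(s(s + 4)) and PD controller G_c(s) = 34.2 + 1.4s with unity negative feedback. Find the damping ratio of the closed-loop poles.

ζ = 0.405

Forward path: (34.2 + 1.4s)·2.6/(s(s+4)). The closed-loop characteristic equation is s² + (4 + 2.6·1.4)s + 2.6·34.2 = 0.
That is s² + 7.64s + 88.92 = 0, so ω_n = 9.43 rad/s and ζ = 7.64/(2·9.43) = 0.4051.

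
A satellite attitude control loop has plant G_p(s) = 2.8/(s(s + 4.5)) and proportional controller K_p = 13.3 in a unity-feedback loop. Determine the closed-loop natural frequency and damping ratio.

ω_n = 6.1 rad/s, ζ = 0.369

With unity feedback the closed-loop characteristic equation is s² + 4.5s + 13.3·2.8 = s² + 4.5s + 37.24 = 0.
So ω_n² = 37.24 ⇒ ω_n = 6.102 rad/s, and ζ = 4.5/(2ω_n) = 0.369.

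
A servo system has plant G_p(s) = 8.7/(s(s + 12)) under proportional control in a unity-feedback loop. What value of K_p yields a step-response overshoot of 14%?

K_p = 14.7

From %OS = 100·exp(−πζ/√(1−ζ²)) = 14%, ζ = −ln(0.14)/√(π²+ln²(0.14)) = 0.5305.
Characteristic equation s² + 12s + 8.7K_p = 0 gives ζ = 12/(2√(8.7K_p)).
Setting ζ = 0.5305: √(8.7K_p) = 12/(2·0.5305) = 11.31, so K_p = 127.9/8.7 = 14.7.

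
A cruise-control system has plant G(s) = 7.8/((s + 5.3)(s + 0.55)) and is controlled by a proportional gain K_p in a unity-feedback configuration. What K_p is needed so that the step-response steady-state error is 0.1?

K_p = 3.36

For a type-0 loop with proportional control, e_ss = 1/(1 + K_p·G(0)).
G(0) = 2.676. Require 1/(1 + K_p·2.676) = 0.1, so 1 + 2.676·K_p = 10.
K_p = (10 − 1)/2.676 = 3.36.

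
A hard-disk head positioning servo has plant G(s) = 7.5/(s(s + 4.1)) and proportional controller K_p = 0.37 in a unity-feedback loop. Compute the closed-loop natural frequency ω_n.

The closed-loop denominator is s(s+4.1) + 0.37·7.5 = s² + 4.1s + 2.775.
So ω_n² = 2.775 ⇒ ω_n = 1.666 rad/s, and ζ = 4.1/(2ω_n) = 1.23.

ω_n = 1.67 rad/s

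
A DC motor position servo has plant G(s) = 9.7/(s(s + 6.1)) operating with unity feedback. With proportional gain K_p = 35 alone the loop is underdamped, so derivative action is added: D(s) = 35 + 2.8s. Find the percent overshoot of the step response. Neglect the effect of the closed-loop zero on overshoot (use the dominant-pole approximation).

Forward path: (35 + 2.8s)·9.7/(s(s+6.1)). The closed-loop characteristic equation is s² + (6.1 + 9.7·2.8)s + 9.7·35 = 0.
That is s² + 33.26s + 339.5 = 0, so ω_n = 18.43 rad/s and ζ = 33.26/(2·18.43) = 0.9026.
%OS = 100·exp(−πζ/√(1−ζ²)) = 0.138%.

0.138%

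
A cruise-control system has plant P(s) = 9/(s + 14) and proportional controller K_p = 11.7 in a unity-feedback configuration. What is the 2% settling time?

Closed-loop transfer function: T(s) = K_p·P(s)/(1 + K_p·P(s)) = 105.3/(s + 14 + 105.3) = 105.3/(s + 119.3).
Time constant τ = 1/119.3 = 0.008382 s, so the 2% settling time is about 4τ = 0.0335 s.

T_s ≈ 0.0335 s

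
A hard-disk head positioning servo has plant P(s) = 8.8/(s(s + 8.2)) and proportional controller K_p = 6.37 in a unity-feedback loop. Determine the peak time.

T_p = 0.501 s

The closed-loop denominator s² + 8.2s + 56.06 gives ω_n = √56.06 = 7.487 and ζ = 8.2/(2ω_n) = 0.5476.
Damped frequency ω_d = ω_n√(1−ζ²) = 6.265 rad/s, so peak time T_p = π/ω_d = 0.501 s.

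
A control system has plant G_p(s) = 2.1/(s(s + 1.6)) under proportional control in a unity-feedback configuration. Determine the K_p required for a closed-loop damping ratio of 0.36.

K_p = 2.35

Closed-loop characteristic equation: s² + 1.6s + K_p·2.1 = 0.
So ω_n = √(2.1K_p) and 2ζω_n = 1.6, giving ζ = 1.6/(2√(2.1K_p)).
Setting ζ = 0.36: √(2.1K_p) = 1.6/(2·0.36) = 2.222, so K_p = 4.938/2.1 = 2.35.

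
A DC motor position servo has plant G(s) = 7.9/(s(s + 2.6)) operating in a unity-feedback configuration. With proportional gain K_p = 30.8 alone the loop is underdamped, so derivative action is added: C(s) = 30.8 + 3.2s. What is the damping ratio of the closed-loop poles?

Forward path: (30.8 + 3.2s)·7.9/(s(s+2.6)). The closed-loop characteristic equation is s² + (2.6 + 7.9·3.2)s + 7.9·30.8 = 0.
That is s² + 27.88s + 243.3 = 0, so ω_n = 15.6 rad/s and ζ = 27.88/(2·15.6) = 0.8937.

ζ = 0.894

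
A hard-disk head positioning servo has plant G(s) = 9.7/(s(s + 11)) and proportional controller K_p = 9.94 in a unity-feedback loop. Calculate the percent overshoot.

From 1 + K_pG(s) = 0: s² + 11s + 96.42 = 0 ⇒ ω_n = 9.819, ζ = 0.5601.
%OS = 100·exp(−πζ/√(1−ζ²)) = 100·exp(−π·0.5601/√0.6863) = 12%.

12%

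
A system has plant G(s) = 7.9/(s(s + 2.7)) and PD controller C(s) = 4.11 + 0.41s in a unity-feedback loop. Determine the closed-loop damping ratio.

Forward path: (4.11 + 0.41s)·7.9/(s(s+2.7)). The closed-loop characteristic equation is s² + (2.7 + 7.9·0.41)s + 7.9·4.11 = 0.
That is s² + 5.939s + 32.47 = 0, so ω_n = 5.698 rad/s and ζ = 5.939/(2·5.698) = 0.5211.

ζ = 0.521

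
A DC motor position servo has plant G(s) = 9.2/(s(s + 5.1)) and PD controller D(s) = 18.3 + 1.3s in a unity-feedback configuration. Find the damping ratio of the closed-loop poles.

Forward path: (18.3 + 1.3s)·9.2/(s(s+5.1)). The closed-loop characteristic equation is s² + (5.1 + 9.2·1.3)s + 9.2·18.3 = 0.
That is s² + 17.06s + 168.4 = 0, so ω_n = 12.98 rad/s and ζ = 17.06/(2·12.98) = 0.6574.

ζ = 0.657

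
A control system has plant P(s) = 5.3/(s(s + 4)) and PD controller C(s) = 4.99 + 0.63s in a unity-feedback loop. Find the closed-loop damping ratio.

ζ = 0.714

Forward path: (4.99 + 0.63s)·5.3/(s(s+4)). The closed-loop characteristic equation is s² + (4 + 5.3·0.63)s + 5.3·4.99 = 0.
That is s² + 7.339s + 26.45 = 0, so ω_n = 5.143 rad/s and ζ = 7.339/(2·5.143) = 0.7135.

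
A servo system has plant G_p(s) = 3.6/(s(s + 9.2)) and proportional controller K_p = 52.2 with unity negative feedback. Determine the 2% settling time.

T_s ≈ 0.87 s

Closed-loop characteristic equation: s² + 9.2s + 187.9 = 0, so ω_n = 13.71 rad/s and ζ = 9.2/(2·13.71) = 0.3356.
2% settling time T_s ≈ 4/(ζω_n) = 4/4.6 = 0.87 s.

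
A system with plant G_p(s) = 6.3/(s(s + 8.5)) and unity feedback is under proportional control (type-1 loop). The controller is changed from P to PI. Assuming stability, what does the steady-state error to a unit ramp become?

The integrator raises the loop to type 2, so K_v → ∞ and e_ss to a ramp is zero.

0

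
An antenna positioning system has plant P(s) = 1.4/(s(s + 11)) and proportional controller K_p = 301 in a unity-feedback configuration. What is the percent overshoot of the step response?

41.7%

The closed-loop denominator s² + 11s + 421.4 gives ω_n = √421.4 = 20.53 and ζ = 11/(2ω_n) = 0.2679.
%OS = 100·exp(−πζ/√(1−ζ²)) = 100·exp(−π·0.2679/√0.9282) = 41.7%.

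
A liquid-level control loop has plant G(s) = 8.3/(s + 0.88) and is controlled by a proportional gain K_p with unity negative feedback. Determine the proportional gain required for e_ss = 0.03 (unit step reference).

For a type-0 loop with proportional control, e_ss = 1/(1 + K_p·G(0)).
G(0) = 9.432. Require 1/(1 + K_p·9.432) = 0.03, so 1 + 9.432·K_p = 33.33.
K_p = (33.33 − 1)/9.432 = 3.43.

K_p = 3.43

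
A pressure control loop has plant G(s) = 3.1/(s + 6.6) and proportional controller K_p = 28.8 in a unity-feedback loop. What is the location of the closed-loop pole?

s = -95.88

Closed-loop transfer function: T(s) = K_p·G(s)/(1 + K_p·G(s)) = 89.28/(s + 6.6 + 89.28) = 89.28/(s + 95.88).
The closed-loop pole is at s = −95.88.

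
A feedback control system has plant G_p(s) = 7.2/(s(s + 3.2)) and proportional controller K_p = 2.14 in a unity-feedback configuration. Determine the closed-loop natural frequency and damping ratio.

1 + K_p·G_p(s) = 0 gives s² + 3.2s + 15.41 = 0.
So ω_n² = 15.41 ⇒ ω_n = 3.925 rad/s, and ζ = 3.2/(2ω_n) = 0.408.

ω_n = 3.93 rad/s, ζ = 0.408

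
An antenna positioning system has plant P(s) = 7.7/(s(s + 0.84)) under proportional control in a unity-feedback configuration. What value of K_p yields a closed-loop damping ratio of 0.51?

K_p = 0.0881

Closed-loop characteristic equation: s² + 0.84s + K_p·7.7 = 0.
So ω_n = √(7.7K_p) and 2ζω_n = 0.84, giving ζ = 0.84/(2√(7.7K_p)).
Setting ζ = 0.51: √(7.7K_p) = 0.84/(2·0.51) = 0.8235, so K_p = 0.6782/7.7 = 0.0881.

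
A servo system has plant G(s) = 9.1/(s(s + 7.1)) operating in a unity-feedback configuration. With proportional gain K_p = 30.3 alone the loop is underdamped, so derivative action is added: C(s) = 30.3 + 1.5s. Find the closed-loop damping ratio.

Forward path: (30.3 + 1.5s)·9.1/(s(s+7.1)). The closed-loop characteristic equation is s² + (7.1 + 9.1·1.5)s + 9.1·30.3 = 0.
That is s² + 20.75s + 275.7 = 0, so ω_n = 16.61 rad/s and ζ = 20.75/(2·16.61) = 0.6248.

ζ = 0.625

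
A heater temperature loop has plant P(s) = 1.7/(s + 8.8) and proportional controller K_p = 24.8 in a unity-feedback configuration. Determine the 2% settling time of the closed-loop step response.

T_s ≈ 0.0785 s

Closed-loop transfer function: T(s) = K_p·P(s)/(1 + K_p·P(s)) = 42.16/(s + 8.8 + 42.16) = 42.16/(s + 50.96).
Time constant τ = 1/50.96 = 0.01962 s, so the 2% settling time is about 4τ = 0.0785 s.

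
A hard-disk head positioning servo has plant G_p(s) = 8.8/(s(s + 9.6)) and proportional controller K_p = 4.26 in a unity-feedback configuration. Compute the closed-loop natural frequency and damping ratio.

ω_n = 6.12 rad/s, ζ = 0.784

With unity feedback the closed-loop characteristic equation is s² + 9.6s + 4.26·8.8 = s² + 9.6s + 37.49 = 0.
Matching s² + 2ζω_n s + ω_n²: ω_n = √37.49 = 6.123 rad/s and 2ζω_n = 9.6, so ζ = 9.6/(2·6.123) = 0.784.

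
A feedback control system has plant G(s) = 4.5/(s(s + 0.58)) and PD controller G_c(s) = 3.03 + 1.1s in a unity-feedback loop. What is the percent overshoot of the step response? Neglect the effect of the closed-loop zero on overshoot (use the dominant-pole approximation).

2.87%

Forward path: (3.03 + 1.1s)·4.5/(s(s+0.58)). The closed-loop characteristic equation is s² + (0.58 + 4.5·1.1)s + 4.5·3.03 = 0.
That is s² + 5.53s + 13.63 = 0, so ω_n = 3.693 rad/s and ζ = 5.53/(2·3.693) = 0.7488.
%OS = 100·exp(−πζ/√(1−ζ²)) = 2.87%.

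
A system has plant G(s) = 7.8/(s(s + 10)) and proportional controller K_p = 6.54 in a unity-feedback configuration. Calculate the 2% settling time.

T_s ≈ 0.8 s

The closed-loop denominator s² + 10s + 51.01 gives ω_n = √51.01 = 7.142 and ζ = 10/(2ω_n) = 0.7001.
2% settling time T_s ≈ 4/(ζω_n) = 4/5 = 0.8 s.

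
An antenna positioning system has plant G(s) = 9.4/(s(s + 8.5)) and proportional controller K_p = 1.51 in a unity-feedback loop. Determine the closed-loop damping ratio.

With unity feedback the closed-loop characteristic equation is s² + 8.5s + 1.51·9.4 = s² + 8.5s + 14.19 = 0.
So ω_n² = 14.19 ⇒ ω_n = 3.767 rad/s, and ζ = 8.5/(2ω_n) = 1.13.

ζ = 1.13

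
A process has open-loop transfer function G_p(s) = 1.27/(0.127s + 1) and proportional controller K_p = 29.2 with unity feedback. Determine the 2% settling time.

Closed loop: T(s) = K_p·G_p/(1+K_p·G_p) = 37.08/(0.127s + 1 + 37.08), with pole at s = −(1 + 37.08)/0.127 = −299.9.
τ = 1/299.9 = 0.003335 s, so 2% settling time ≈ 4τ = 0.0133 s.

T_s ≈ 0.0133 s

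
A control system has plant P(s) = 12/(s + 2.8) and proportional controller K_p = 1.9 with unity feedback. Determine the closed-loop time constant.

Closed-loop transfer function: T(s) = K_p·P(s)/(1 + K_p·P(s)) = 22.8/(s + 2.8 + 22.8) = 22.8/(s + 25.6).
Time constant τ = 1/25.6 = 0.0391 s.

τ = 0.0391 s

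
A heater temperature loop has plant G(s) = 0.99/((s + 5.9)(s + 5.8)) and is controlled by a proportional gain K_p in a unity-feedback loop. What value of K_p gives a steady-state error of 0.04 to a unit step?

K_p = 830

For a type-0 loop with proportional control, e_ss = 1/(1 + K_p·G(0)).
G(0) = 0.02893. Require 1/(1 + K_p·0.02893) = 0.04, so 1 + 0.02893·K_p = 25.
K_p = (25 − 1)/0.02893 = 830.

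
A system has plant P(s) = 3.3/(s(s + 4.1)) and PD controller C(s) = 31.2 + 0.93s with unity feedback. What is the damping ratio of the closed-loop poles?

ζ = 0.353

Forward path: (31.2 + 0.93s)·3.3/(s(s+4.1)). The closed-loop characteristic equation is s² + (4.1 + 3.3·0.93)s + 3.3·31.2 = 0.
That is s² + 7.169s + 103 = 0, so ω_n = 10.15 rad/s and ζ = 7.169/(2·10.15) = 0.3533.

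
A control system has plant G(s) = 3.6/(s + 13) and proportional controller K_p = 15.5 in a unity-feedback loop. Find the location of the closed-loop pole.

Closed-loop transfer function: T(s) = K_p·G(s)/(1 + K_p·G(s)) = 55.8/(s + 13 + 55.8) = 55.8/(s + 68.8).
The closed-loop pole is at s = −68.8.

s = -68.8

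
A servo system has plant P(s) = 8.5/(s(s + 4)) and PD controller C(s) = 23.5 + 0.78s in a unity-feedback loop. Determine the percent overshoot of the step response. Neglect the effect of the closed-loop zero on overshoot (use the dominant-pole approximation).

Forward path: (23.5 + 0.78s)·8.5/(s(s+4)). The closed-loop characteristic equation is s² + (4 + 8.5·0.78)s + 8.5·23.5 = 0.
That is s² + 10.63s + 199.8 = 0, so ω_n = 14.13 rad/s and ζ = 10.63/(2·14.13) = 0.3761.
%OS = 100·exp(−πζ/√(1−ζ²)) = 27.9%.

27.9%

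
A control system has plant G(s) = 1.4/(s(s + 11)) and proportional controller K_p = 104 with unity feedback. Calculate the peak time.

The closed-loop denominator s² + 11s + 145.6 gives ω_n = √145.6 = 12.07 and ζ = 11/(2ω_n) = 0.4558.
Damped frequency ω_d = ω_n√(1−ζ²) = 10.74 rad/s, so peak time T_p = π/ω_d = 0.293 s.

T_p = 0.293 s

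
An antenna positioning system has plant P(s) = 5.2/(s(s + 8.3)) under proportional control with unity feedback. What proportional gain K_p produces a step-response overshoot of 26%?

K_p = 21.3

From %OS = 100·exp(−πζ/√(1−ζ²)) = 26%, ζ = −ln(0.26)/√(π²+ln²(0.26)) = 0.3941.
Characteristic equation s² + 8.3s + 5.2K_p = 0 gives ζ = 8.3/(2√(5.2K_p)).
Setting ζ = 0.3941: √(5.2K_p) = 8.3/(2·0.3941) = 10.53, so K_p = 110.9/5.2 = 21.3.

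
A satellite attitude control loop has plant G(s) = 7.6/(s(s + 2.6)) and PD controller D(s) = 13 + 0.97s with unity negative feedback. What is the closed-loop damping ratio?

ζ = 0.502

Forward path: (13 + 0.97s)·7.6/(s(s+2.6)). The closed-loop characteristic equation is s² + (2.6 + 7.6·0.97)s + 7.6·13 = 0.
That is s² + 9.972s + 98.8 = 0, so ω_n = 9.94 rad/s and ζ = 9.972/(2·9.94) = 0.5016.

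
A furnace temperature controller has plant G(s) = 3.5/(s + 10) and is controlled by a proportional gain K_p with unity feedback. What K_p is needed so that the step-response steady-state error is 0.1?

For a type-0 loop with proportional control, e_ss = 1/(1 + K_p·G(0)).
G(0) = 0.35. Require 1/(1 + K_p·0.35) = 0.1, so 1 + 0.35·K_p = 10.
K_p = (10 − 1)/0.35 = 25.7.

K_p = 25.7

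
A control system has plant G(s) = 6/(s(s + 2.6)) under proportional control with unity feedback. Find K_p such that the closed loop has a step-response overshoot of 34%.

K_p = 2.67

From %OS = 100·exp(−πζ/√(1−ζ²)) = 34%, ζ = −ln(0.34)/√(π²+ln²(0.34)) = 0.3248.
Characteristic equation s² + 2.6s + 6K_p = 0 gives ζ = 2.6/(2√(6K_p)).
Setting ζ = 0.3248: √(6K_p) = 2.6/(2·0.3248) = 4.003, so K_p = 16.02/6 = 2.67.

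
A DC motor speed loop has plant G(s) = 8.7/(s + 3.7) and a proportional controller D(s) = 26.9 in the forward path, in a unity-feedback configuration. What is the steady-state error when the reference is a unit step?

The loop is type 0. Static position error constant K_pos = D(0)·G(0) = 26.9·2.351 = 63.25.
Steady-state error to a unit step: e_ss = 1/(1+K_pos) = 1/64.25 = 0.0156.

0.0156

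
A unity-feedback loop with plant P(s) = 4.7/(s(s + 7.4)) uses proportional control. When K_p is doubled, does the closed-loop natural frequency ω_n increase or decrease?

ω_n = √(4.7·K_p), which grows with K_p.

increase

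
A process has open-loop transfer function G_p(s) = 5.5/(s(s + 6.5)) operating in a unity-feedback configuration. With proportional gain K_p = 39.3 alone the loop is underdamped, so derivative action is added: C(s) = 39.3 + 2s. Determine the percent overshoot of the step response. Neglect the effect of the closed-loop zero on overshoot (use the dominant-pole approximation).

Forward path: (39.3 + 2s)·5.5/(s(s+6.5)). The closed-loop characteristic equation is s² + (6.5 + 5.5·2)s + 5.5·39.3 = 0.
That is s² + 17.5s + 216.1 = 0, so ω_n = 14.7 rad/s and ζ = 17.5/(2·14.7) = 0.5952.
%OS = 100·exp(−πζ/√(1−ζ²)) = 9.76%.

9.76%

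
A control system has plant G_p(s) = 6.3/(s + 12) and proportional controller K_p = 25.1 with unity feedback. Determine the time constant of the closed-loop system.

Closed-loop transfer function: T(s) = K_p·G_p(s)/(1 + K_p·G_p(s)) = 158.1/(s + 12 + 158.1) = 158.1/(s + 170.1).
Time constant τ = 1/170.1 = 0.00588 s.

τ = 0.00588 s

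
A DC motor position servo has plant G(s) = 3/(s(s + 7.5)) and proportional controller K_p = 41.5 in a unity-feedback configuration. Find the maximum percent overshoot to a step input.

From 1 + K_pG(s) = 0: s² + 7.5s + 124.5 = 0 ⇒ ω_n = 11.16, ζ = 0.3361.
%OS = 100·exp(−πζ/√(1−ζ²)) = 100·exp(−π·0.3361/√0.887) = 32.6%.

32.6%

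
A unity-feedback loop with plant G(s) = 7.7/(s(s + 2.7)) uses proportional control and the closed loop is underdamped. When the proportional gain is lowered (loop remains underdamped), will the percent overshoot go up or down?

decrease

ζ = 2.7/(2√(7.7K_p)) rises as K_p falls; higher damping means less overshoot.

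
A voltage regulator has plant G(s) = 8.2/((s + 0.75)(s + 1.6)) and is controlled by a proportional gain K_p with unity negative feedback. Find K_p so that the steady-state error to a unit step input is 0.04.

K_p = 3.51

Steady-state error for a unit step on this type-0 loop is 1/(1 + K_p·G(0)).
G(0) = 6.833. Require 1/(1 + K_p·6.833) = 0.04, so 1 + 6.833·K_p = 25.
K_p = (25 − 1)/6.833 = 3.51.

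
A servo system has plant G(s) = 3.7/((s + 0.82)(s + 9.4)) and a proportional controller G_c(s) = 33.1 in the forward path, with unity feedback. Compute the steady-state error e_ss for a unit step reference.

The loop is type 0. Static position error constant K_pos = G_c(0)·G(0) = 33.1·0.48 = 15.89.
Steady-state error to a unit step: e_ss = 1/(1+K_pos) = 1/16.89 = 0.0592.

0.0592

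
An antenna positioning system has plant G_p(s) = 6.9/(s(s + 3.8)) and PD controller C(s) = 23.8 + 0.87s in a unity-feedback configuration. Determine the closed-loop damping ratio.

ζ = 0.382

Forward path: (23.8 + 0.87s)·6.9/(s(s+3.8)). The closed-loop characteristic equation is s² + (3.8 + 6.9·0.87)s + 6.9·23.8 = 0.
That is s² + 9.803s + 164.2 = 0, so ω_n = 12.81 rad/s and ζ = 9.803/(2·12.81) = 0.3825.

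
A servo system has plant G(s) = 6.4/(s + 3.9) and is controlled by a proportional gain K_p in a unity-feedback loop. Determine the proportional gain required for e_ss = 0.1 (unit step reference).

For a type-0 loop with proportional control, e_ss = 1/(1 + K_p·G(0)).
G(0) = 1.641. Require 1/(1 + K_p·1.641) = 0.1, so 1 + 1.641·K_p = 10.
K_p = (10 − 1)/1.641 = 5.48.

K_p = 5.48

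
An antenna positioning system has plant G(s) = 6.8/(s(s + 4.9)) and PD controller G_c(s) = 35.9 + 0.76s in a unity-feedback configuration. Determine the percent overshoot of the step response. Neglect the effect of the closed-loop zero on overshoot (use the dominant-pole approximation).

Forward path: (35.9 + 0.76s)·6.8/(s(s+4.9)). The closed-loop characteristic equation is s² + (4.9 + 6.8·0.76)s + 6.8·35.9 = 0.
That is s² + 10.07s + 244.1 = 0, so ω_n = 15.62 rad/s and ζ = 10.07/(2·15.62) = 0.3222.
%OS = 100·exp(−πζ/√(1−ζ²)) = 34.3%.

34.3%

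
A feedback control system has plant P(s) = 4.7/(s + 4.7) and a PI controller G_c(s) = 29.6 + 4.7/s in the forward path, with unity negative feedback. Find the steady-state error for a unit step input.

0

The open loop G_c(s)P(s) has a pole at the origin (type 1), so the static position error constant is infinite and e_ss = 1/(1+∞) = 0.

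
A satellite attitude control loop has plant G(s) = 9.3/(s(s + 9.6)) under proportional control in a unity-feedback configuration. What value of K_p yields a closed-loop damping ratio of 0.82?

Closed-loop characteristic equation: s² + 9.6s + K_p·9.3 = 0.
So ω_n = √(9.3K_p) and 2ζω_n = 9.6, giving ζ = 9.6/(2√(9.3K_p)).
Setting ζ = 0.82: √(9.3K_p) = 9.6/(2·0.82) = 5.854, so K_p = 34.27/9.3 = 3.68.

K_p = 3.68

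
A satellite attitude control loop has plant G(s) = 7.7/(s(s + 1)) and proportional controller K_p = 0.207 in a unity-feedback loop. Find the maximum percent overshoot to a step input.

The closed-loop denominator s² + 1s + 1.594 gives ω_n = √1.594 = 1.262 and ζ = 1/(2ω_n) = 0.396.
%OS = 100·exp(−πζ/√(1−ζ²)) = 100·exp(−π·0.396/√0.8432) = 25.8%.

25.8%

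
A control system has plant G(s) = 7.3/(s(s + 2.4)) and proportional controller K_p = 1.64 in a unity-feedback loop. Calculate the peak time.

From 1 + K_pG(s) = 0: s² + 2.4s + 11.97 = 0 ⇒ ω_n = 3.46, ζ = 0.3468.
Damped frequency ω_d = ω_n√(1−ζ²) = 3.245 rad/s, so peak time T_p = π/ω_d = 0.968 s.

T_p = 0.968 s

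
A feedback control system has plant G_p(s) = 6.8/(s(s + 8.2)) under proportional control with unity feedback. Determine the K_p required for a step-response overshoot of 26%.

From %OS = 100·exp(−πζ/√(1−ζ²)) = 26%, ζ = −ln(0.26)/√(π²+ln²(0.26)) = 0.3941.
Characteristic equation s² + 8.2s + 6.8K_p = 0 gives ζ = 8.2/(2√(6.8K_p)).
Setting ζ = 0.3941: √(6.8K_p) = 8.2/(2·0.3941) = 10.4, so K_p = 108.2/6.8 = 15.9.

K_p = 15.9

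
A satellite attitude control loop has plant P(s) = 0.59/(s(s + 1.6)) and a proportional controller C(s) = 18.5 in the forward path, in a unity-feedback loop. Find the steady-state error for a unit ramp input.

0.147

The loop has one pole at the origin (type 1). Velocity error constant K_v = lim_{s→0} s·C(s)P(s) = 18.5·0.59/1.6 = 6.822.
Steady-state error to a unit ramp: e_ss = 1/K_v = 0.147.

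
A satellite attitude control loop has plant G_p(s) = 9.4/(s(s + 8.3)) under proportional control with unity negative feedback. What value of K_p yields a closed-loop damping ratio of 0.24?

K_p = 31.8

Closed-loop characteristic equation: s² + 8.3s + K_p·9.4 = 0.
So ω_n = √(9.4K_p) and 2ζω_n = 8.3, giving ζ = 8.3/(2√(9.4K_p)).
Setting ζ = 0.24: √(9.4K_p) = 8.3/(2·0.24) = 17.29, so K_p = 299/9.4 = 31.8.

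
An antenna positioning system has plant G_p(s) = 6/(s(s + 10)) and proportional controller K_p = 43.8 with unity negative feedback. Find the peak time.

The closed-loop denominator s² + 10s + 262.8 gives ω_n = √262.8 = 16.21 and ζ = 10/(2ω_n) = 0.3084.
Damped frequency ω_d = ω_n√(1−ζ²) = 15.42 rad/s, so peak time T_p = π/ω_d = 0.204 s.

T_p = 0.204 s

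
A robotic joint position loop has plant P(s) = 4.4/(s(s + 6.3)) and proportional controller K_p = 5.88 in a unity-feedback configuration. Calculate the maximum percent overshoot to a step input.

8.39%

From 1 + K_pP(s) = 0: s² + 6.3s + 25.87 = 0 ⇒ ω_n = 5.086, ζ = 0.6193.
%OS = 100·exp(−πζ/√(1−ζ²)) = 100·exp(−π·0.6193/√0.6165) = 8.39%.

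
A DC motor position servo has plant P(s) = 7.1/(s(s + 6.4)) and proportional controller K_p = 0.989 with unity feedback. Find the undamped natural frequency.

1 + K_p·P(s) = 0 gives s² + 6.4s + 7.022 = 0.
So ω_n² = 7.022 ⇒ ω_n = 2.65 rad/s, and ζ = 6.4/(2ω_n) = 1.21.

ω_n = 2.65 rad/s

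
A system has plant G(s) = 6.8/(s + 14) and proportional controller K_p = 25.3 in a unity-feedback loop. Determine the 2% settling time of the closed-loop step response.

T_s ≈ 0.0215 s

Closed-loop transfer function: T(s) = K_p·G(s)/(1 + K_p·G(s)) = 172/(s + 14 + 172) = 172/(s + 186).
Time constant τ = 1/186 = 0.005375 s, so the 2% settling time is about 4τ = 0.0215 s.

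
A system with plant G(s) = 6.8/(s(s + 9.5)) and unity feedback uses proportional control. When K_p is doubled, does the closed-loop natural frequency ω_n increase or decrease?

increase

ω_n = √(6.8·K_p), which grows with K_p.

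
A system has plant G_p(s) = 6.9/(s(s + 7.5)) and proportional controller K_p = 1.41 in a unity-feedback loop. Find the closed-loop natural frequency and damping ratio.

ω_n = 3.12 rad/s, ζ = 1.2

1 + K_p·G_p(s) = 0 gives s² + 7.5s + 9.729 = 0.
Matching s² + 2ζω_n s + ω_n²: ω_n = √9.729 = 3.119 rad/s and 2ζω_n = 7.5, so ζ = 7.5/(2·3.119) = 1.2.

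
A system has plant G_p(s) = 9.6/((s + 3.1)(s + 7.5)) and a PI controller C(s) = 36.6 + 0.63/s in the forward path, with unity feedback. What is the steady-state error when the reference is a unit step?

0

The open loop C(s)G_p(s) has a pole at the origin (type 1), so the static position error constant is infinite and e_ss = 1/(1+∞) = 0.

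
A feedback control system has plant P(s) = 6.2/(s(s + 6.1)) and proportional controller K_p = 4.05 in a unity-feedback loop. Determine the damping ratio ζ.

With unity feedback the closed-loop characteristic equation is s² + 6.1s + 4.05·6.2 = s² + 6.1s + 25.11 = 0.
So ω_n² = 25.11 ⇒ ω_n = 5.011 rad/s, and ζ = 6.1/(2ω_n) = 0.609.

ζ = 0.609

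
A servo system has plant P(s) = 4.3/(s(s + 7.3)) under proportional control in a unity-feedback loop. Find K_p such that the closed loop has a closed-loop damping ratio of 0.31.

K_p = 32.2

Closed-loop characteristic equation: s² + 7.3s + K_p·4.3 = 0.
So ω_n = √(4.3K_p) and 2ζω_n = 7.3, giving ζ = 7.3/(2√(4.3K_p)).
Setting ζ = 0.31: √(4.3K_p) = 7.3/(2·0.31) = 11.77, so K_p = 138.6/4.3 = 32.2.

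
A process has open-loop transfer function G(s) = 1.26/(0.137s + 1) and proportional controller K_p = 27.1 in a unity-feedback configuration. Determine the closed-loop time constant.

τ = 0.0039 s

Closed loop: T(s) = K_p·G/(1+K_p·G) = 34.15/(0.137s + 1 + 34.15), with pole at s = −(1 + 34.15)/0.137 = −256.5.
Closed-loop time constant τ = 1/256.5 = 0.0039 s.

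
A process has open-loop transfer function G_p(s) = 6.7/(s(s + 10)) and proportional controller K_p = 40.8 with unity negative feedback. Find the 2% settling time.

Closed-loop characteristic equation: s² + 10s + 273.4 = 0, so ω_n = 16.53 rad/s and ζ = 10/(2·16.53) = 0.3024.
2% settling time T_s ≈ 4/(ζω_n) = 4/5 = 0.8 s.

T_s ≈ 0.8 s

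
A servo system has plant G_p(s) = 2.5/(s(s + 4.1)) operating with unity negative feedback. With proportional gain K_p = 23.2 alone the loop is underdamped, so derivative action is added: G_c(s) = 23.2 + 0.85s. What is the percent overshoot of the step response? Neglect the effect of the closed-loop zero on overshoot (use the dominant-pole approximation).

24.5%

Forward path: (23.2 + 0.85s)·2.5/(s(s+4.1)). The closed-loop characteristic equation is s² + (4.1 + 2.5·0.85)s + 2.5·23.2 = 0.
That is s² + 6.225s + 58 = 0, so ω_n = 7.616 rad/s and ζ = 6.225/(2·7.616) = 0.4087.
%OS = 100·exp(−πζ/√(1−ζ²)) = 24.5%.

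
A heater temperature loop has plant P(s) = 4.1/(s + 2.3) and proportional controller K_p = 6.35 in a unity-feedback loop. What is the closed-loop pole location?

Closed-loop transfer function: T(s) = K_p·P(s)/(1 + K_p·P(s)) = 26.03/(s + 2.3 + 26.03) = 26.03/(s + 28.33).
The closed-loop pole is at s = −28.33.

s = -28.33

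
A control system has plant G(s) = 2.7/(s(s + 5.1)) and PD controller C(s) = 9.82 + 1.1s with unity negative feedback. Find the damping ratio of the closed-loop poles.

Forward path: (9.82 + 1.1s)·2.7/(s(s+5.1)). The closed-loop characteristic equation is s² + (5.1 + 2.7·1.1)s + 2.7·9.82 = 0.
That is s² + 8.07s + 26.51 = 0, so ω_n = 5.149 rad/s and ζ = 8.07/(2·5.149) = 0.7836.

ζ = 0.784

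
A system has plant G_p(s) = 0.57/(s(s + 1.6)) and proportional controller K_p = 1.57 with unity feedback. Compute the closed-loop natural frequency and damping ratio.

1 + K_p·G_p(s) = 0 gives s² + 1.6s + 0.8949 = 0.
Matching s² + 2ζω_n s + ω_n²: ω_n = √0.8949 = 0.946 rad/s and 2ζω_n = 1.6, so ζ = 1.6/(2·0.946) = 0.846.

ω_n = 0.946 rad/s, ζ = 0.846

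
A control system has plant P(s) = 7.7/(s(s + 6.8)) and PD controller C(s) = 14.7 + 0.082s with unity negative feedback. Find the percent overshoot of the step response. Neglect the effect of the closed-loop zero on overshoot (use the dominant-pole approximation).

31%

Forward path: (14.7 + 0.082s)·7.7/(s(s+6.8)). The closed-loop characteristic equation is s² + (6.8 + 7.7·0.082)s + 7.7·14.7 = 0.
That is s² + 7.431s + 113.2 = 0, so ω_n = 10.64 rad/s and ζ = 7.431/(2·10.64) = 0.3493.
%OS = 100·exp(−πζ/√(1−ζ²)) = 31%.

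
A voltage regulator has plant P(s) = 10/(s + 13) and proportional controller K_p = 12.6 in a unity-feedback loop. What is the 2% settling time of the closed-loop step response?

Closed-loop transfer function: T(s) = K_p·P(s)/(1 + K_p·P(s)) = 126/(s + 13 + 126) = 126/(s + 139).
Time constant τ = 1/139 = 0.007194 s, so the 2% settling time is about 4τ = 0.0288 s.

T_s ≈ 0.0288 s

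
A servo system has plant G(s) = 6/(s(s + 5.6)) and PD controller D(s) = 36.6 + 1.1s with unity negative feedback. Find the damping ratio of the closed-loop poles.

Forward path: (36.6 + 1.1s)·6/(s(s+5.6)). The closed-loop characteristic equation is s² + (5.6 + 6·1.1)s + 6·36.6 = 0.
That is s² + 12.2s + 219.6 = 0, so ω_n = 14.82 rad/s and ζ = 12.2/(2·14.82) = 0.4116.

ζ = 0.412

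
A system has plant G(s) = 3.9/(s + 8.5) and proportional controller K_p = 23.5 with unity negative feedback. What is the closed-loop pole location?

s = -100.1

Closed-loop transfer function: T(s) = K_p·G(s)/(1 + K_p·G(s)) = 91.65/(s + 8.5 + 91.65) = 91.65/(s + 100.1).
The closed-loop pole is at s = −100.1.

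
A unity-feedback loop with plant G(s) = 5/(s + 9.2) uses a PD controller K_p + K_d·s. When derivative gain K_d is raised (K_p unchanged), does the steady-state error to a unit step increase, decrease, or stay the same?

unchanged

At s = 0 the derivative term contributes nothing: C(0) = K_p regardless of K_d, so K_pos = K_p·G(0) and e_ss are unchanged.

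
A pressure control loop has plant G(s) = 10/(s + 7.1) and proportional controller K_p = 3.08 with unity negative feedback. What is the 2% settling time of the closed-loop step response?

T_s ≈ 0.106 s

Closed-loop transfer function: T(s) = K_p·G(s)/(1 + K_p·G(s)) = 30.8/(s + 7.1 + 30.8) = 30.8/(s + 37.9).
Time constant τ = 1/37.9 = 0.02639 s, so the 2% settling time is about 4τ = 0.106 s.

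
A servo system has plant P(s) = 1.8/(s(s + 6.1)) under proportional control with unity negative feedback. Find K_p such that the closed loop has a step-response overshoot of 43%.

From %OS = 100·exp(−πζ/√(1−ζ²)) = 43%, ζ = −ln(0.43)/√(π²+ln²(0.43)) = 0.2594.
Characteristic equation s² + 6.1s + 1.8K_p = 0 gives ζ = 6.1/(2√(1.8K_p)).
Setting ζ = 0.2594: √(1.8K_p) = 6.1/(2·0.2594) = 11.76, so K_p = 138.2/1.8 = 76.8.

K_p = 76.8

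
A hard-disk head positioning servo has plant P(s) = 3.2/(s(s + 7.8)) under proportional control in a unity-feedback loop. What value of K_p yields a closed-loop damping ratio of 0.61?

Closed-loop characteristic equation: s² + 7.8s + K_p·3.2 = 0.
So ω_n = √(3.2K_p) and 2ζω_n = 7.8, giving ζ = 7.8/(2√(3.2K_p)).
Setting ζ = 0.61: √(3.2K_p) = 7.8/(2·0.61) = 6.393, so K_p = 40.88/3.2 = 12.8.

K_p = 12.8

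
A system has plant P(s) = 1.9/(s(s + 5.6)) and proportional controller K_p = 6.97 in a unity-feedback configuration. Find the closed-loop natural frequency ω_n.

ω_n = 3.64 rad/s

1 + K_p·P(s) = 0 gives s² + 5.6s + 13.24 = 0.
So ω_n² = 13.24 ⇒ ω_n = 3.639 rad/s, and ζ = 5.6/(2ω_n) = 0.769.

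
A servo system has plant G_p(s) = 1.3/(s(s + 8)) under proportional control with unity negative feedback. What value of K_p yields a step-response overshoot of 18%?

From %OS = 100·exp(−πζ/√(1−ζ²)) = 18%, ζ = −ln(0.18)/√(π²+ln²(0.18)) = 0.4791.
Characteristic equation s² + 8s + 1.3K_p = 0 gives ζ = 8/(2√(1.3K_p)).
Setting ζ = 0.4791: √(1.3K_p) = 8/(2·0.4791) = 8.349, so K_p = 69.7/1.3 = 53.6.

K_p = 53.6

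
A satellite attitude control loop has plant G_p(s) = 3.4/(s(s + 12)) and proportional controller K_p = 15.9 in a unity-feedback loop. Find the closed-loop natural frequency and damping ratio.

1 + K_p·G_p(s) = 0 gives s² + 12s + 54.06 = 0.
So ω_n² = 54.06 ⇒ ω_n = 7.353 rad/s, and ζ = 12/(2ω_n) = 0.816.

ω_n = 7.35 rad/s, ζ = 0.816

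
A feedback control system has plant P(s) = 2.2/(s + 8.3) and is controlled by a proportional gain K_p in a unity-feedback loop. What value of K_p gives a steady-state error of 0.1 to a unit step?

For a type-0 loop with proportional control, e_ss = 1/(1 + K_p·P(0)).
P(0) = 0.2651. Require 1/(1 + K_p·0.2651) = 0.1, so 1 + 0.2651·K_p = 10.
K_p = (10 − 1)/0.2651 = 34.

K_p = 34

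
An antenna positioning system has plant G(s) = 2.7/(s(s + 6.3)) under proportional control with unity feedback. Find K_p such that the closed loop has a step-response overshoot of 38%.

From %OS = 100·exp(−πζ/√(1−ζ²)) = 38%, ζ = −ln(0.38)/√(π²+ln²(0.38)) = 0.2943.
Characteristic equation s² + 6.3s + 2.7K_p = 0 gives ζ = 6.3/(2√(2.7K_p)).
Setting ζ = 0.2943: √(2.7K_p) = 6.3/(2·0.2943) = 10.7, so K_p = 114.5/2.7 = 42.4.

K_p = 42.4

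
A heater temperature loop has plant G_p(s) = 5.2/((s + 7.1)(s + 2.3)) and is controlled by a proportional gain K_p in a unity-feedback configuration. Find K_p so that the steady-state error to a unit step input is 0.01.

K_p = 311

For a type-0 loop with proportional control, e_ss = 1/(1 + K_p·G_p(0)).
G_p(0) = 0.3184. Require 1/(1 + K_p·0.3184) = 0.01, so 1 + 0.3184·K_p = 100.
K_p = (100 − 1)/0.3184 = 311.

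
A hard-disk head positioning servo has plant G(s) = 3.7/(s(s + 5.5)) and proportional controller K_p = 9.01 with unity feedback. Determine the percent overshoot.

18.2%

The closed-loop denominator s² + 5.5s + 33.34 gives ω_n = √33.34 = 5.774 and ζ = 5.5/(2ω_n) = 0.4763.
%OS = 100·exp(−πζ/√(1−ζ²)) = 100·exp(−π·0.4763/√0.7731) = 18.2%.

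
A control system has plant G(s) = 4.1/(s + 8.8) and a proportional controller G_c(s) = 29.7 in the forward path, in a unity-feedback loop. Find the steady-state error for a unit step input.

The loop is type 0. Static position error constant K_pos = G_c(0)·G(0) = 29.7·0.4659 = 13.84.
Steady-state error to a unit step: e_ss = 1/(1+K_pos) = 1/14.84 = 0.0674.

0.0674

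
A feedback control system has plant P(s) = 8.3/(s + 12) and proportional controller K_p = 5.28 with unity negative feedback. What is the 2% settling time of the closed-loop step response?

Closed-loop transfer function: T(s) = K_p·P(s)/(1 + K_p·P(s)) = 43.82/(s + 12 + 43.82) = 43.82/(s + 55.82).
Time constant τ = 1/55.82 = 0.01791 s, so the 2% settling time is about 4τ = 0.0717 s.

T_s ≈ 0.0717 s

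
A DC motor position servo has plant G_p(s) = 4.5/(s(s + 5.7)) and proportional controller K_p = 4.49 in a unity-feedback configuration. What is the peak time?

T_p = 0.904 s

The closed-loop denominator s² + 5.7s + 20.21 gives ω_n = √20.21 = 4.495 and ζ = 5.7/(2ω_n) = 0.634.
Damped frequency ω_d = ω_n√(1−ζ²) = 3.476 rad/s, so peak time T_p = π/ω_d = 0.904 s.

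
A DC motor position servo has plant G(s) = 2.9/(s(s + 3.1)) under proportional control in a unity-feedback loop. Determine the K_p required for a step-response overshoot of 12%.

From %OS = 100·exp(−πζ/√(1−ζ²)) = 12%, ζ = −ln(0.12)/√(π²+ln²(0.12)) = 0.5594.
Characteristic equation s² + 3.1s + 2.9K_p = 0 gives ζ = 3.1/(2√(2.9K_p)).
Setting ζ = 0.5594: √(2.9K_p) = 3.1/(2·0.5594) = 2.771, so K_p = 7.677/2.9 = 2.65.

K_p = 2.65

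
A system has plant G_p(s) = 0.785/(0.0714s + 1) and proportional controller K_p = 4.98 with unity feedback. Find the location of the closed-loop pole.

s = -68.76

Closed loop: T(s) = K_p·G_p/(1+K_p·G_p) = 3.909/(0.0714s + 1 + 3.909), with pole at s = −(1 + 3.909)/0.0714 = −68.76.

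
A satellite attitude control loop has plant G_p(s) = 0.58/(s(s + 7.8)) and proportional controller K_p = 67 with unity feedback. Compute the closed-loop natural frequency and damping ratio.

1 + K_p·G_p(s) = 0 gives s² + 7.8s + 38.86 = 0.
So ω_n² = 38.86 ⇒ ω_n = 6.234 rad/s, and ζ = 7.8/(2ω_n) = 0.626.

ω_n = 6.23 rad/s, ζ = 0.626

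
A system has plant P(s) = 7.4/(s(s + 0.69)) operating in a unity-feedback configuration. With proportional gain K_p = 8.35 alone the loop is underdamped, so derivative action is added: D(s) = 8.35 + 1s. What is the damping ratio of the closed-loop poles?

Forward path: (8.35 + 1s)·7.4/(s(s+0.69)). The closed-loop characteristic equation is s² + (0.69 + 7.4·1)s + 7.4·8.35 = 0.
That is s² + 8.09s + 61.79 = 0, so ω_n = 7.861 rad/s and ζ = 8.09/(2·7.861) = 0.5146.

ζ = 0.515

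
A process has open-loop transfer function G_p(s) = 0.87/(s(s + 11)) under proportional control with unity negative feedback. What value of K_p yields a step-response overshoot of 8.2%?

K_p = 89.6

From %OS = 100·exp(−πζ/√(1−ζ²)) = 8.2%, ζ = −ln(0.082)/√(π²+ln²(0.082)) = 0.6228.
Characteristic equation s² + 11s + 0.87K_p = 0 gives ζ = 11/(2√(0.87K_p)).
Setting ζ = 0.6228: √(0.87K_p) = 11/(2·0.6228) = 8.831, so K_p = 77.98/0.87 = 89.6.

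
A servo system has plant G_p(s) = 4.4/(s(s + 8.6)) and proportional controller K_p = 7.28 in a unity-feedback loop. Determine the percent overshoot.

2.55%

Closed-loop characteristic equation: s² + 8.6s + 32.03 = 0, so ω_n = 5.66 rad/s and ζ = 8.6/(2·5.66) = 0.7598.
%OS = 100·exp(−πζ/√(1−ζ²)) = 100·exp(−π·0.7598/√0.4228) = 2.55%.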